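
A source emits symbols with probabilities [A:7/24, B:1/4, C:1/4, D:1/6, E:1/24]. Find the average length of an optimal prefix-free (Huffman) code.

Huffman tree construction:
Combine smallest probabilities repeatedly
Resulting codes:
  A: 11 (length 2)
  B: 01 (length 2)
  C: 10 (length 2)
  D: 001 (length 3)
  E: 000 (length 3)
Average length = Σ p(s) × length(s) = 2.2083 bits


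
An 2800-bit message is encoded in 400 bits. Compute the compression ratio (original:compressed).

Compression ratio = Original / Compressed
= 2800 / 400 = 7.00:1


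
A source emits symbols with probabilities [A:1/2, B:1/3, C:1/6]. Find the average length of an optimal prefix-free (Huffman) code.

Huffman tree construction:
Combine smallest probabilities repeatedly
Resulting codes:
  A: 0 (length 1)
  B: 11 (length 2)
  C: 10 (length 2)
Average length = Σ p(s) × length(s) = 1.5000 bits


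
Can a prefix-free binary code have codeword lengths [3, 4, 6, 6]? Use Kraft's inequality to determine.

Kraft inequality: Σ 2^(-l_i) ≤ 1 for prefix-free code
Calculating: 2^(-3) + 2^(-4) + 2^(-6) + 2^(-6)
= 0.125 + 0.0625 + 0.015625 + 0.015625
= 0.2188
Since 0.2188 ≤ 1, prefix-free code exists


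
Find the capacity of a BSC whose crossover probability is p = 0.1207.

For BSC with error probability p:
C = 1 - H(p) where H(p) is binary entropy
H(0.1207) = -0.1207 × log₂(0.1207) - 0.8793 × log₂(0.8793)
H(p) = 0.5314
C = 1 - 0.5314 = 0.4686 bits/use


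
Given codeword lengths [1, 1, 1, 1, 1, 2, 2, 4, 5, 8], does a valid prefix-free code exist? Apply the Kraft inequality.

Kraft inequality: Σ 2^(-l_i) ≤ 1 for prefix-free code
Calculating: 2^(-1) + 2^(-1) + 2^(-1) + 2^(-1) + 2^(-1) + 2^(-2) + 2^(-2) + 2^(-4) + 2^(-5) + 2^(-8)
= 0.5 + 0.5 + 0.5 + 0.5 + 0.5 + 0.25 + 0.25 + 0.0625 + 0.03125 + 0.00390625
= 3.0977
Since 3.0977 > 1, prefix-free code does not exist


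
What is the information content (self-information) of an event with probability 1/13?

Information content I(x) = -log₂(p(x))
I = -log₂(1/13) = -log₂(0.0769)
I = 3.7004 bits


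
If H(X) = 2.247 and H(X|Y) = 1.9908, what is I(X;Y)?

I(X;Y) = H(X) - H(X|Y)
I(X;Y) = 2.247 - 1.9908 = 0.2562 bits


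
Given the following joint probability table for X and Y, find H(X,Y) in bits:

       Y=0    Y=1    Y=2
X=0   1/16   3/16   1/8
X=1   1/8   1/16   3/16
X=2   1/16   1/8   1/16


H(X,Y) = -Σ p(x,y) log₂ p(x,y)
  p(0,0)=1/16: -0.0625 × log₂(0.0625) = 0.2500
  p(0,1)=3/16: -0.1875 × log₂(0.1875) = 0.4528
  p(0,2)=1/8: -0.1250 × log₂(0.1250) = 0.3750
  p(1,0)=1/8: -0.1250 × log₂(0.1250) = 0.3750
  p(1,1)=1/16: -0.0625 × log₂(0.0625) = 0.2500
  p(1,2)=3/16: -0.1875 × log₂(0.1875) = 0.4528
  p(2,0)=1/16: -0.0625 × log₂(0.0625) = 0.2500
  p(2,1)=1/8: -0.1250 × log₂(0.1250) = 0.3750
  p(2,2)=1/16: -0.0625 × log₂(0.0625) = 0.2500
H(X,Y) = 3.0306 bits


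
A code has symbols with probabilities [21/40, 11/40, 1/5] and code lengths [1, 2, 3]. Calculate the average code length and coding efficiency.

Average length L = Σ p_i × l_i = 1.6750 bits
Entropy H = 1.4646 bits
Efficiency η = H/L × 100% = 87.44%


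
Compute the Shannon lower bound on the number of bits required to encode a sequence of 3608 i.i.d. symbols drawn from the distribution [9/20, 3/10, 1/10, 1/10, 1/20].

Entropy H = 1.9200 bits/symbol
Minimum bits = H × n = 1.9200 × 3608
= 6927.26 bits


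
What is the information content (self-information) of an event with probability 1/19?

Information content I(x) = -log₂(p(x))
I = -log₂(1/19) = -log₂(0.0526)
I = 4.2479 bits


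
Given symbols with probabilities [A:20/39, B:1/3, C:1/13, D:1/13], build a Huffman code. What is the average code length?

Huffman tree construction:
Combine smallest probabilities repeatedly
Resulting codes:
  A: 1 (length 1)
  B: 01 (length 2)
  C: 000 (length 3)
  D: 001 (length 3)
Average length = Σ p(s) × length(s) = 1.6410 bits


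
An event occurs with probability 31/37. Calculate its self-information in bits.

Information content I(x) = -log₂(p(x))
I = -log₂(31/37) = -log₂(0.8378)
I = 0.2553 bits


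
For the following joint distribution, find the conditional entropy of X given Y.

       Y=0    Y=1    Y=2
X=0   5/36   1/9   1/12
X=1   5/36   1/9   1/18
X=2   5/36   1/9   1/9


H(X|Y) = Σ_y p(y) H(X|Y=y)
  p(Y=0) = 5/12, H(X|Y=0) = 1.5850
  p(Y=1) = 1/3, H(X|Y=1) = 1.5850
  p(Y=2) = 1/4, H(X|Y=2) = 1.5305
H(X|Y) = 0.4167×1.5850 + 0.3333×1.5850 + 0.2500×1.5305 = 1.5713 bits


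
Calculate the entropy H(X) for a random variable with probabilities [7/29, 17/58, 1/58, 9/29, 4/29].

H(X) = -Σ p(x) log₂ p(x)
  -7/29 × log₂(7/29) = 0.4950
  -17/58 × log₂(17/58) = 0.5189
  -1/58 × log₂(1/58) = 0.1010
  -9/29 × log₂(9/29) = 0.5239
  -4/29 × log₂(4/29) = 0.3942
H(X) = 2.0330 bits


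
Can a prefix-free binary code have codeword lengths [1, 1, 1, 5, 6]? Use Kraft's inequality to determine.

Kraft inequality: Σ 2^(-l_i) ≤ 1 for prefix-free code
Calculating: 2^(-1) + 2^(-1) + 2^(-1) + 2^(-5) + 2^(-6)
= 0.5 + 0.5 + 0.5 + 0.03125 + 0.015625
= 1.5469
Since 1.5469 > 1, prefix-free code does not exist


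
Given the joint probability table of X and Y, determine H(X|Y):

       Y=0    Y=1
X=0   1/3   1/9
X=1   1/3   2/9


H(X|Y) = Σ_y p(y) H(X|Y=y)
  p(Y=0) = 2/3, H(X|Y=0) = 1.0000
  p(Y=1) = 1/3, H(X|Y=1) = 0.9183
H(X|Y) = 0.6667×1.0000 + 0.3333×0.9183 = 0.9728 bits


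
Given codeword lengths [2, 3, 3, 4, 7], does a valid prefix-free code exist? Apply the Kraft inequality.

Kraft inequality: Σ 2^(-l_i) ≤ 1 for prefix-free code
Calculating: 2^(-2) + 2^(-3) + 2^(-3) + 2^(-4) + 2^(-7)
= 0.25 + 0.125 + 0.125 + 0.0625 + 0.0078125
= 0.5703
Since 0.5703 ≤ 1, prefix-free code exists


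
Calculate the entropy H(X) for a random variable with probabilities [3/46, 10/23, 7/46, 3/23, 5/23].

H(X) = -Σ p(x) log₂ p(x)
  -3/46 × log₂(3/46) = 0.2569
  -10/23 × log₂(10/23) = 0.5224
  -7/46 × log₂(7/46) = 0.4133
  -3/23 × log₂(3/23) = 0.3833
  -5/23 × log₂(5/23) = 0.4786
H(X) = 2.0546 bits


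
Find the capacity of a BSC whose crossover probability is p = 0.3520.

For BSC with error probability p:
C = 1 - H(p) where H(p) is binary entropy
H(0.3520) = -0.3520 × log₂(0.3520) - 0.6480 × log₂(0.6480)
H(p) = 0.9358
C = 1 - 0.9358 = 0.0642 bits/use


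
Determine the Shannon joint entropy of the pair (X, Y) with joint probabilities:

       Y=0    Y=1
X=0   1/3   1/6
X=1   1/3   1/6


H(X,Y) = -Σ p(x,y) log₂ p(x,y)
  p(0,0)=1/3: -0.3333 × log₂(0.3333) = 0.5283
  p(0,1)=1/6: -0.1667 × log₂(0.1667) = 0.4308
  p(1,0)=1/3: -0.3333 × log₂(0.3333) = 0.5283
  p(1,1)=1/6: -0.1667 × log₂(0.1667) = 0.4308
H(X,Y) = 1.9183 bits


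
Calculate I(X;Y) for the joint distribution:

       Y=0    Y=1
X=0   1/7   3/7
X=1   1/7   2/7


H(X) = 0.9852, H(Y) = 0.8631, H(X,Y) = 1.8424
I(X;Y) = H(X) + H(Y) - H(X,Y) = 0.0060 bits


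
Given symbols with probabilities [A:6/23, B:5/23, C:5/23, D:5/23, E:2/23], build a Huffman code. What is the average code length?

Huffman tree construction:
Combine smallest probabilities repeatedly
Resulting codes:
  A: 10 (length 2)
  B: 111 (length 3)
  C: 00 (length 2)
  D: 01 (length 2)
  E: 110 (length 3)
Average length = Σ p(s) × length(s) = 2.3043 bits


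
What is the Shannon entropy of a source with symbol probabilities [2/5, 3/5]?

H(X) = -Σ p(x) log₂ p(x)
  -2/5 × log₂(2/5) = 0.5288
  -3/5 × log₂(3/5) = 0.4422
H(X) = 0.9710 bits


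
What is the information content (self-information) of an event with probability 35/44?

Information content I(x) = -log₂(p(x))
I = -log₂(35/44) = -log₂(0.7955)
I = 0.3301 bits


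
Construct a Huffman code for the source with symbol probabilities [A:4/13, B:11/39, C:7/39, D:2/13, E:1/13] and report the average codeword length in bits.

Huffman tree construction:
Combine smallest probabilities repeatedly
Resulting codes:
  A: 11 (length 2)
  B: 10 (length 2)
  C: 00 (length 2)
  D: 011 (length 3)
  E: 010 (length 3)
Average length = Σ p(s) × length(s) = 2.2308 bits


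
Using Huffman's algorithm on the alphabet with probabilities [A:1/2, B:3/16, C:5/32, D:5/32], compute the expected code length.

Huffman tree construction:
Combine smallest probabilities repeatedly
Resulting codes:
  A: 0 (length 1)
  B: 10 (length 2)
  C: 110 (length 3)
  D: 111 (length 3)
Average length = Σ p(s) × length(s) = 1.8125 bits


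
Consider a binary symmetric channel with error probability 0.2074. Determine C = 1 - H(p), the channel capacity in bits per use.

For BSC with error probability p:
C = 1 - H(p) where H(p) is binary entropy
H(0.2074) = -0.2074 × log₂(0.2074) - 0.7926 × log₂(0.7926)
H(p) = 0.7365
C = 1 - 0.7365 = 0.2635 bits/use


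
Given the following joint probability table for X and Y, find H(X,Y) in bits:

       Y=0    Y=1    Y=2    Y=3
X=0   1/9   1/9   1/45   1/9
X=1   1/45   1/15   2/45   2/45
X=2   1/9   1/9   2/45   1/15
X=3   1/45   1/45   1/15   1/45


H(X,Y) = -Σ p(x,y) log₂ p(x,y)
  p(0,0)=1/9: -0.1111 × log₂(0.1111) = 0.3522
  p(0,1)=1/9: -0.1111 × log₂(0.1111) = 0.3522
  p(0,2)=1/45: -0.0222 × log₂(0.0222) = 0.1220
  p(0,3)=1/9: -0.1111 × log₂(0.1111) = 0.3522
  p(1,0)=1/45: -0.0222 × log₂(0.0222) = 0.1220
  p(1,1)=1/15: -0.0667 × log₂(0.0667) = 0.2605
  p(1,2)=2/45: -0.0444 × log₂(0.0444) = 0.1996
  p(1,3)=2/45: -0.0444 × log₂(0.0444) = 0.1996
  p(2,0)=1/9: -0.1111 × log₂(0.1111) = 0.3522
  p(2,1)=1/9: -0.1111 × log₂(0.1111) = 0.3522
  p(2,2)=2/45: -0.0444 × log₂(0.0444) = 0.1996
  p(2,3)=1/15: -0.0667 × log₂(0.0667) = 0.2605
  p(3,0)=1/45: -0.0222 × log₂(0.0222) = 0.1220
  p(3,1)=1/45: -0.0222 × log₂(0.0222) = 0.1220
  p(3,2)=1/15: -0.0667 × log₂(0.0667) = 0.2605
  p(3,3)=1/45: -0.0222 × log₂(0.0222) = 0.1220
H(X,Y) = 3.7516 bits


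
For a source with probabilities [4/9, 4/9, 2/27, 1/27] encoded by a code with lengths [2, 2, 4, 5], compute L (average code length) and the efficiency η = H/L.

Average length L = Σ p_i × l_i = 2.2593 bits
Entropy H = 1.4942 bits
Efficiency η = H/L × 100% = 66.14%


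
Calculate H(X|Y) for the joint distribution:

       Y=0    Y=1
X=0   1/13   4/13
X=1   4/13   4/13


H(X|Y) = Σ_y p(y) H(X|Y=y)
  p(Y=0) = 5/13, H(X|Y=0) = 0.7219
  p(Y=1) = 8/13, H(X|Y=1) = 1.0000
H(X|Y) = 0.3846×0.7219 + 0.6154×1.0000 = 0.8930 bits


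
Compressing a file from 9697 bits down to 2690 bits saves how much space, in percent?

Space savings = (1 - Compressed/Original) × 100%
= (1 - 2690/9697) × 100%
= 72.26%


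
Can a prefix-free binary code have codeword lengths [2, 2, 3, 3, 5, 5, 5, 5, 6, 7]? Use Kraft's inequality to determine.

Kraft inequality: Σ 2^(-l_i) ≤ 1 for prefix-free code
Calculating: 2^(-2) + 2^(-2) + 2^(-3) + 2^(-3) + 2^(-5) + 2^(-5) + 2^(-5) + 2^(-5) + 2^(-6) + 2^(-7)
= 0.25 + 0.25 + 0.125 + 0.125 + 0.03125 + 0.03125 + 0.03125 + 0.03125 + 0.015625 + 0.0078125
= 0.8984
Since 0.8984 ≤ 1, prefix-free code exists


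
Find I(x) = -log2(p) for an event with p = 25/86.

Information content I(x) = -log₂(p(x))
I = -log₂(25/86) = -log₂(0.2907)
I = 1.7824 bits


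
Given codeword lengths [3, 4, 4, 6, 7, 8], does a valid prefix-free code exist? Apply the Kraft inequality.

Kraft inequality: Σ 2^(-l_i) ≤ 1 for prefix-free code
Calculating: 2^(-3) + 2^(-4) + 2^(-4) + 2^(-6) + 2^(-7) + 2^(-8)
= 0.125 + 0.0625 + 0.0625 + 0.015625 + 0.0078125 + 0.00390625
= 0.2773
Since 0.2773 ≤ 1, prefix-free code exists


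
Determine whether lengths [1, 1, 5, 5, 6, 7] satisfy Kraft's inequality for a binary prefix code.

Kraft inequality: Σ 2^(-l_i) ≤ 1 for prefix-free code
Calculating: 2^(-1) + 2^(-1) + 2^(-5) + 2^(-5) + 2^(-6) + 2^(-7)
= 0.5 + 0.5 + 0.03125 + 0.03125 + 0.015625 + 0.0078125
= 1.0859
Since 1.0859 > 1, prefix-free code does not exist


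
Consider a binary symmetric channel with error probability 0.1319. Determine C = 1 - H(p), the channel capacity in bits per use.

For BSC with error probability p:
C = 1 - H(p) where H(p) is binary entropy
H(0.1319) = -0.1319 × log₂(0.1319) - 0.8681 × log₂(0.8681)
H(p) = 0.5626
C = 1 - 0.5626 = 0.4374 bits/use


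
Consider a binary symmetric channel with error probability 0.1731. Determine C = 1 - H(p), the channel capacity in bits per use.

For BSC with error probability p:
C = 1 - H(p) where H(p) is binary entropy
H(0.1731) = -0.1731 × log₂(0.1731) - 0.8269 × log₂(0.8269)
H(p) = 0.6647
C = 1 - 0.6647 = 0.3353 bits/use


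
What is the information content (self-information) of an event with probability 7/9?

Information content I(x) = -log₂(p(x))
I = -log₂(7/9) = -log₂(0.7778)
I = 0.3626 bits


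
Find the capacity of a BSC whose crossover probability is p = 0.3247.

For BSC with error probability p:
C = 1 - H(p) where H(p) is binary entropy
H(0.3247) = -0.3247 × log₂(0.3247) - 0.6753 × log₂(0.6753)
H(p) = 0.9094
C = 1 - 0.9094 = 0.0906 bits/use


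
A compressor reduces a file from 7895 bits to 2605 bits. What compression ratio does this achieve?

Compression ratio = Original / Compressed
= 7895 / 2605 = 3.03:1


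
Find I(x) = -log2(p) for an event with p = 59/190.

Information content I(x) = -log₂(p(x))
I = -log₂(59/190) = -log₂(0.3105)
I = 1.6872 bits


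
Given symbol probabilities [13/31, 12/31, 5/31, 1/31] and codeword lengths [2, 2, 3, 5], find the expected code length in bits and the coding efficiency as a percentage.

Average length L = Σ p_i × l_i = 2.2581 bits
Entropy H = 1.6402 bits
Efficiency η = H/L × 100% = 72.64%


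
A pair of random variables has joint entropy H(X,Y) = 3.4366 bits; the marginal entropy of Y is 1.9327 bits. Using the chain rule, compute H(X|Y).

Chain rule: H(X,Y) = H(X|Y) + H(Y)
H(X|Y) = H(X,Y) - H(Y) = 3.4366 - 1.9327 = 1.5039 bits


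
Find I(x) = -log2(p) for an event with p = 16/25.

Information content I(x) = -log₂(p(x))
I = -log₂(16/25) = -log₂(0.6400)
I = 0.6439 bits


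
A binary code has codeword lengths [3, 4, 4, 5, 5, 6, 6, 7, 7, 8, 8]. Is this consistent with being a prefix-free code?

Kraft inequality: Σ 2^(-l_i) ≤ 1 for prefix-free code
Calculating: 2^(-3) + 2^(-4) + 2^(-4) + 2^(-5) + 2^(-5) + 2^(-6) + 2^(-6) + 2^(-7) + 2^(-7) + 2^(-8) + 2^(-8)
= 0.125 + 0.0625 + 0.0625 + 0.03125 + 0.03125 + 0.015625 + 0.015625 + 0.0078125 + 0.0078125 + 0.00390625 + 0.00390625
= 0.3672
Since 0.3672 ≤ 1, prefix-free code exists


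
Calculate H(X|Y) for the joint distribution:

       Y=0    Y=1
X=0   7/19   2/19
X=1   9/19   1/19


H(X|Y) = Σ_y p(y) H(X|Y=y)
  p(Y=0) = 16/19, H(X|Y=0) = 0.9887
  p(Y=1) = 3/19, H(X|Y=1) = 0.9183
H(X|Y) = 0.8421×0.9887 + 0.1579×0.9183 = 0.9776 bits


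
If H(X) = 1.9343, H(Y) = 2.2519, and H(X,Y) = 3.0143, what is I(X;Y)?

I(X;Y) = H(X) + H(Y) - H(X,Y)
I(X;Y) = 1.9343 + 2.2519 - 3.0143 = 1.1719 bits


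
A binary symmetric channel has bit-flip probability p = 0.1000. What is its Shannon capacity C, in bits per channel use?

For BSC with error probability p:
C = 1 - H(p) where H(p) is binary entropy
H(0.1000) = -0.1000 × log₂(0.1000) - 0.9000 × log₂(0.9000)
H(p) = 0.4690
C = 1 - 0.4690 = 0.5310 bits/use


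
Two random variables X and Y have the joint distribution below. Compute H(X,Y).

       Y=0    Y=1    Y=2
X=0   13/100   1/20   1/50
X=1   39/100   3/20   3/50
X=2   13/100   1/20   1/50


H(X,Y) = -Σ p(x,y) log₂ p(x,y)
  p(0,0)=13/100: -0.1300 × log₂(0.1300) = 0.3826
  p(0,1)=1/20: -0.0500 × log₂(0.0500) = 0.2161
  p(0,2)=1/50: -0.0200 × log₂(0.0200) = 0.1129
  p(1,0)=39/100: -0.3900 × log₂(0.3900) = 0.5298
  p(1,1)=3/20: -0.1500 × log₂(0.1500) = 0.4105
  p(1,2)=3/50: -0.0600 × log₂(0.0600) = 0.2435
  p(2,0)=13/100: -0.1300 × log₂(0.1300) = 0.3826
  p(2,1)=1/20: -0.0500 × log₂(0.0500) = 0.2161
  p(2,2)=1/50: -0.0200 × log₂(0.0200) = 0.1129
H(X,Y) = 2.6071 bits


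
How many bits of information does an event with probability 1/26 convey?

Information content I(x) = -log₂(p(x))
I = -log₂(1/26) = -log₂(0.0385)
I = 4.7004 bits


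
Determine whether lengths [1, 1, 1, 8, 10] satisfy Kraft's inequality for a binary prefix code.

Kraft inequality: Σ 2^(-l_i) ≤ 1 for prefix-free code
Calculating: 2^(-1) + 2^(-1) + 2^(-1) + 2^(-8) + 2^(-10)
= 0.5 + 0.5 + 0.5 + 0.00390625 + 0.0009765625
= 1.5049
Since 1.5049 > 1, prefix-free code does not exist


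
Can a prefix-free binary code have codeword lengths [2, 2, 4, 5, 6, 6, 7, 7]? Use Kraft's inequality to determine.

Kraft inequality: Σ 2^(-l_i) ≤ 1 for prefix-free code
Calculating: 2^(-2) + 2^(-2) + 2^(-4) + 2^(-5) + 2^(-6) + 2^(-6) + 2^(-7) + 2^(-7)
= 0.25 + 0.25 + 0.0625 + 0.03125 + 0.015625 + 0.015625 + 0.0078125 + 0.0078125
= 0.6406
Since 0.6406 ≤ 1, prefix-free code exists


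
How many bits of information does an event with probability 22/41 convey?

Information content I(x) = -log₂(p(x))
I = -log₂(22/41) = -log₂(0.5366)
I = 0.8981 bits


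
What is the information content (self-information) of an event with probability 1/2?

Information content I(x) = -log₂(p(x))
I = -log₂(1/2) = -log₂(0.5000)
I = 1.0000 bits


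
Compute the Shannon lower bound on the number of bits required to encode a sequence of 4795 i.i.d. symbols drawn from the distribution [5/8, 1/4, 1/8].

Entropy H = 1.2988 bits/symbol
Minimum bits = H × n = 1.2988 × 4795
= 6227.72 bits


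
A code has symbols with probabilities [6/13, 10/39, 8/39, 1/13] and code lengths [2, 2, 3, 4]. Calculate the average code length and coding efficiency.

Average length L = Σ p_i × l_i = 2.3590 bits
Entropy H = 1.7717 bits
Efficiency η = H/L × 100% = 75.11%


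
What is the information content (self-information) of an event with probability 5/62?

Information content I(x) = -log₂(p(x))
I = -log₂(5/62) = -log₂(0.0806)
I = 3.6323 bits


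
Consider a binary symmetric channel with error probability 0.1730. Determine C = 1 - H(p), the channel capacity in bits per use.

For BSC with error probability p:
C = 1 - H(p) where H(p) is binary entropy
H(0.1730) = -0.1730 × log₂(0.1730) - 0.8270 × log₂(0.8270)
H(p) = 0.6645
C = 1 - 0.6645 = 0.3355 bits/use


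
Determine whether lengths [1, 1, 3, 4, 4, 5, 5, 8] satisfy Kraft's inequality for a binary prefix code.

Kraft inequality: Σ 2^(-l_i) ≤ 1 for prefix-free code
Calculating: 2^(-1) + 2^(-1) + 2^(-3) + 2^(-4) + 2^(-4) + 2^(-5) + 2^(-5) + 2^(-8)
= 0.5 + 0.5 + 0.125 + 0.0625 + 0.0625 + 0.03125 + 0.03125 + 0.00390625
= 1.3164
Since 1.3164 > 1, prefix-free code does not exist


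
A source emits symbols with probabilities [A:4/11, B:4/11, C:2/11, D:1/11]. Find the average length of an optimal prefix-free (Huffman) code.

Huffman tree construction:
Combine smallest probabilities repeatedly
Resulting codes:
  A: 11 (length 2)
  B: 0 (length 1)
  C: 101 (length 3)
  D: 100 (length 3)
Average length = Σ p(s) × length(s) = 1.9091 bits


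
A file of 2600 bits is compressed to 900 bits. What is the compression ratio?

Compression ratio = Original / Compressed
= 2600 / 900 = 2.89:1


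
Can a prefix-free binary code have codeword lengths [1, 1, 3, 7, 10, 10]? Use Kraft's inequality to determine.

Kraft inequality: Σ 2^(-l_i) ≤ 1 for prefix-free code
Calculating: 2^(-1) + 2^(-1) + 2^(-3) + 2^(-7) + 2^(-10) + 2^(-10)
= 0.5 + 0.5 + 0.125 + 0.0078125 + 0.0009765625 + 0.0009765625
= 1.1348
Since 1.1348 > 1, prefix-free code does not exist


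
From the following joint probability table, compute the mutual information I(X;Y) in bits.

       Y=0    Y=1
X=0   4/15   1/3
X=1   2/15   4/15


H(X) = 0.9710, H(Y) = 0.9710, H(X,Y) = 1.9329
I(X;Y) = H(X) + H(Y) - H(X,Y) = 0.0090 bits


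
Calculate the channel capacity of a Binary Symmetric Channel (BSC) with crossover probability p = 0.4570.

For BSC with error probability p:
C = 1 - H(p) where H(p) is binary entropy
H(0.4570) = -0.4570 × log₂(0.4570) - 0.5430 × log₂(0.5430)
H(p) = 0.9947
C = 1 - 0.9947 = 0.0053 bits/use


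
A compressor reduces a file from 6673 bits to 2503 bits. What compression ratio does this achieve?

Compression ratio = Original / Compressed
= 6673 / 2503 = 2.67:1


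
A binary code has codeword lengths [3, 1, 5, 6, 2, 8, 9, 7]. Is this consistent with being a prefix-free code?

Kraft inequality: Σ 2^(-l_i) ≤ 1 for prefix-free code
Calculating: 2^(-3) + 2^(-1) + 2^(-5) + 2^(-6) + 2^(-2) + 2^(-8) + 2^(-9) + 2^(-7)
= 0.125 + 0.5 + 0.03125 + 0.015625 + 0.25 + 0.00390625 + 0.001953125 + 0.0078125
= 0.9355
Since 0.9355 ≤ 1, prefix-free code exists


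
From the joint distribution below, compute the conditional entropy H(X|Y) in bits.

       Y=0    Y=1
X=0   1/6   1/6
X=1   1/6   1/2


H(X|Y) = Σ_y p(y) H(X|Y=y)
  p(Y=0) = 1/3, H(X|Y=0) = 1.0000
  p(Y=1) = 2/3, H(X|Y=1) = 0.8113
H(X|Y) = 0.3333×1.0000 + 0.6667×0.8113 = 0.8742 bits


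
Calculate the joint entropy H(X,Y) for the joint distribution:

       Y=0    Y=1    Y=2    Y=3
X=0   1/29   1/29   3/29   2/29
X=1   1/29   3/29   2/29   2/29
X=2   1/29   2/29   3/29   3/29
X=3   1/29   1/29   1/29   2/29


H(X,Y) = -Σ p(x,y) log₂ p(x,y)
  p(0,0)=1/29: -0.0345 × log₂(0.0345) = 0.1675
  p(0,1)=1/29: -0.0345 × log₂(0.0345) = 0.1675
  p(0,2)=3/29: -0.1034 × log₂(0.1034) = 0.3386
  p(0,3)=2/29: -0.0690 × log₂(0.0690) = 0.2661
  p(1,0)=1/29: -0.0345 × log₂(0.0345) = 0.1675
  p(1,1)=3/29: -0.1034 × log₂(0.1034) = 0.3386
  p(1,2)=2/29: -0.0690 × log₂(0.0690) = 0.2661
  p(1,3)=2/29: -0.0690 × log₂(0.0690) = 0.2661
  p(2,0)=1/29: -0.0345 × log₂(0.0345) = 0.1675
  p(2,1)=2/29: -0.0690 × log₂(0.0690) = 0.2661
  p(2,2)=3/29: -0.1034 × log₂(0.1034) = 0.3386
  p(2,3)=3/29: -0.1034 × log₂(0.1034) = 0.3386
  p(3,0)=1/29: -0.0345 × log₂(0.0345) = 0.1675
  p(3,1)=1/29: -0.0345 × log₂(0.0345) = 0.1675
  p(3,2)=1/29: -0.0345 × log₂(0.0345) = 0.1675
  p(3,3)=2/29: -0.0690 × log₂(0.0690) = 0.2661
H(X,Y) = 3.8573 bits


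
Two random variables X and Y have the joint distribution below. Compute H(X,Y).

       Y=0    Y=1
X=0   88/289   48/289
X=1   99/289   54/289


H(X,Y) = -Σ p(x,y) log₂ p(x,y)
  p(0,0)=88/289: -0.3045 × log₂(0.3045) = 0.5224
  p(0,1)=48/289: -0.1661 × log₂(0.1661) = 0.4302
  p(1,0)=99/289: -0.3426 × log₂(0.3426) = 0.5295
  p(1,1)=54/289: -0.1869 × log₂(0.1869) = 0.4522
H(X,Y) = 1.9342 bits


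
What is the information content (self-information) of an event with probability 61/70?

Information content I(x) = -log₂(p(x))
I = -log₂(61/70) = -log₂(0.8714)
I = 0.1985 bits


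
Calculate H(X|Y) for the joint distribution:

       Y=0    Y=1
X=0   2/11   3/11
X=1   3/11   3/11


H(X|Y) = Σ_y p(y) H(X|Y=y)
  p(Y=0) = 5/11, H(X|Y=0) = 0.9710
  p(Y=1) = 6/11, H(X|Y=1) = 1.0000
H(X|Y) = 0.4545×0.9710 + 0.5455×1.0000 = 0.9868 bits


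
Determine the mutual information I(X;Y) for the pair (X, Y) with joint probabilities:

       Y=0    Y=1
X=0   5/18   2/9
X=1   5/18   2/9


H(X) = 1.0000, H(Y) = 0.9911, H(X,Y) = 1.9911
I(X;Y) = H(X) + H(Y) - H(X,Y) = -0.0000 bits


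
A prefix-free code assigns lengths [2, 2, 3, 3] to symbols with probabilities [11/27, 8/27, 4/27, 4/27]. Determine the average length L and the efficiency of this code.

Average length L = Σ p_i × l_i = 2.2963 bits
Entropy H = 1.8640 bits
Efficiency η = H/L × 100% = 81.17%


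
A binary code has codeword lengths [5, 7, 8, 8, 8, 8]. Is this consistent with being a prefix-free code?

Kraft inequality: Σ 2^(-l_i) ≤ 1 for prefix-free code
Calculating: 2^(-5) + 2^(-7) + 2^(-8) + 2^(-8) + 2^(-8) + 2^(-8)
= 0.03125 + 0.0078125 + 0.00390625 + 0.00390625 + 0.00390625 + 0.00390625
= 0.0547
Since 0.0547 ≤ 1, prefix-free code exists


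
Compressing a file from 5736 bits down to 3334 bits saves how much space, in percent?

Space savings = (1 - Compressed/Original) × 100%
= (1 - 3334/5736) × 100%
= 41.88%


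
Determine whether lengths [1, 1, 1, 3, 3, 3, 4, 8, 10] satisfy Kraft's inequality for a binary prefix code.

Kraft inequality: Σ 2^(-l_i) ≤ 1 for prefix-free code
Calculating: 2^(-1) + 2^(-1) + 2^(-1) + 2^(-3) + 2^(-3) + 2^(-3) + 2^(-4) + 2^(-8) + 2^(-10)
= 0.5 + 0.5 + 0.5 + 0.125 + 0.125 + 0.125 + 0.0625 + 0.00390625 + 0.0009765625
= 1.9424
Since 1.9424 > 1, prefix-free code does not exist


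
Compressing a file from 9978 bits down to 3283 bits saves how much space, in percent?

Space savings = (1 - Compressed/Original) × 100%
= (1 - 3283/9978) × 100%
= 67.10%


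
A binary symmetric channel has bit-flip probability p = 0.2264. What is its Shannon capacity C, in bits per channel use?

For BSC with error probability p:
C = 1 - H(p) where H(p) is binary entropy
H(0.2264) = -0.2264 × log₂(0.2264) - 0.7736 × log₂(0.7736)
H(p) = 0.7717
C = 1 - 0.7717 = 0.2283 bits/use


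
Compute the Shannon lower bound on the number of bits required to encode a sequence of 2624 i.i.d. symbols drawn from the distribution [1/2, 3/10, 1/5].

Entropy H = 1.4855 bits/symbol
Minimum bits = H × n = 1.4855 × 2624
= 3897.89 bits


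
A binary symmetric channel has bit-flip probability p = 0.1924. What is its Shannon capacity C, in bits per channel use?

For BSC with error probability p:
C = 1 - H(p) where H(p) is binary entropy
H(0.1924) = -0.1924 × log₂(0.1924) - 0.8076 × log₂(0.8076)
H(p) = 0.7065
C = 1 - 0.7065 = 0.2935 bits/use


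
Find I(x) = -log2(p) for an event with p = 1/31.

Information content I(x) = -log₂(p(x))
I = -log₂(1/31) = -log₂(0.0323)
I = 4.9542 bits


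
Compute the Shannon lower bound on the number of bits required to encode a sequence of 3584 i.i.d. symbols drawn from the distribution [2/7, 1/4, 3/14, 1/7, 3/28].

Entropy H = 2.2389 bits/symbol
Minimum bits = H × n = 2.2389 × 3584
= 8024.29 bits


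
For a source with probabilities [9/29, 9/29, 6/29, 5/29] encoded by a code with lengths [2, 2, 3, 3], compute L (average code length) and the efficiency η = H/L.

Average length L = Σ p_i × l_i = 2.3793 bits
Entropy H = 1.9553 bits
Efficiency η = H/L × 100% = 82.18%


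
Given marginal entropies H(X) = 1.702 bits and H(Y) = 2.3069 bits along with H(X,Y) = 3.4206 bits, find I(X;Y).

I(X;Y) = H(X) + H(Y) - H(X,Y)
I(X;Y) = 1.702 + 2.3069 - 3.4206 = 0.5883 bits


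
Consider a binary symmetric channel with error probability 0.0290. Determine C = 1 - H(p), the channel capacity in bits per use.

For BSC with error probability p:
C = 1 - H(p) where H(p) is binary entropy
H(0.0290) = -0.0290 × log₂(0.0290) - 0.9710 × log₂(0.9710)
H(p) = 0.1894
C = 1 - 0.1894 = 0.8106 bits/use


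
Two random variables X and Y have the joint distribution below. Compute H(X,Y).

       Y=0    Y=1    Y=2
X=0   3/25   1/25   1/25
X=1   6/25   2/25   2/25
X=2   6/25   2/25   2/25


H(X,Y) = -Σ p(x,y) log₂ p(x,y)
  p(0,0)=3/25: -0.1200 × log₂(0.1200) = 0.3671
  p(0,1)=1/25: -0.0400 × log₂(0.0400) = 0.1858
  p(0,2)=1/25: -0.0400 × log₂(0.0400) = 0.1858
  p(1,0)=6/25: -0.2400 × log₂(0.2400) = 0.4941
  p(1,1)=2/25: -0.0800 × log₂(0.0800) = 0.2915
  p(1,2)=2/25: -0.0800 × log₂(0.0800) = 0.2915
  p(2,0)=6/25: -0.2400 × log₂(0.2400) = 0.4941
  p(2,1)=2/25: -0.0800 × log₂(0.0800) = 0.2915
  p(2,2)=2/25: -0.0800 × log₂(0.0800) = 0.2915
H(X,Y) = 2.8929 bits


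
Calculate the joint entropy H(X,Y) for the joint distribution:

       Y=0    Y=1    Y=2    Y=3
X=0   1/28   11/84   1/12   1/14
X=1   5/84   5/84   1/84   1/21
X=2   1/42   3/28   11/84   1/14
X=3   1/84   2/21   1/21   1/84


H(X,Y) = -Σ p(x,y) log₂ p(x,y)
  p(0,0)=1/28: -0.0357 × log₂(0.0357) = 0.1717
  p(0,1)=11/84: -0.1310 × log₂(0.1310) = 0.3841
  p(0,2)=1/12: -0.0833 × log₂(0.0833) = 0.2987
  p(0,3)=1/14: -0.0714 × log₂(0.0714) = 0.2720
  p(1,0)=5/84: -0.0595 × log₂(0.0595) = 0.2423
  p(1,1)=5/84: -0.0595 × log₂(0.0595) = 0.2423
  p(1,2)=1/84: -0.0119 × log₂(0.0119) = 0.0761
  p(1,3)=1/21: -0.0476 × log₂(0.0476) = 0.2092
  p(2,0)=1/42: -0.0238 × log₂(0.0238) = 0.1284
  p(2,1)=3/28: -0.1071 × log₂(0.1071) = 0.3453
  p(2,2)=11/84: -0.1310 × log₂(0.1310) = 0.3841
  p(2,3)=1/14: -0.0714 × log₂(0.0714) = 0.2720
  p(3,0)=1/84: -0.0119 × log₂(0.0119) = 0.0761
  p(3,1)=2/21: -0.0952 × log₂(0.0952) = 0.3231
  p(3,2)=1/21: -0.0476 × log₂(0.0476) = 0.2092
  p(3,3)=1/84: -0.0119 × log₂(0.0119) = 0.0761
H(X,Y) = 3.7104 bits


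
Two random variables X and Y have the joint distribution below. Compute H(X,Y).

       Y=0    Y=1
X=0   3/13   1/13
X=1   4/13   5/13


H(X,Y) = -Σ p(x,y) log₂ p(x,y)
  p(0,0)=3/13: -0.2308 × log₂(0.2308) = 0.4882
  p(0,1)=1/13: -0.0769 × log₂(0.0769) = 0.2846
  p(1,0)=4/13: -0.3077 × log₂(0.3077) = 0.5232
  p(1,1)=5/13: -0.3846 × log₂(0.3846) = 0.5302
H(X,Y) = 1.8262 bits


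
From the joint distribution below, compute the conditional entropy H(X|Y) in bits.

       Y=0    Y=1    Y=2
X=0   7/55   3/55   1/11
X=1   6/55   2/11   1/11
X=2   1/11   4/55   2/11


H(X|Y) = Σ_y p(y) H(X|Y=y)
  p(Y=0) = 18/55, H(X|Y=0) = 1.5715
  p(Y=1) = 17/55, H(X|Y=1) = 1.3831
  p(Y=2) = 4/11, H(X|Y=2) = 1.5000
H(X|Y) = 0.3273×1.5715 + 0.3091×1.3831 + 0.3636×1.5000 = 1.4873 bits


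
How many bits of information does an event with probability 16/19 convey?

Information content I(x) = -log₂(p(x))
I = -log₂(16/19) = -log₂(0.8421)
I = 0.2479 bits


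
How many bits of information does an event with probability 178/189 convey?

Information content I(x) = -log₂(p(x))
I = -log₂(178/189) = -log₂(0.9418)
I = 0.0865 bits


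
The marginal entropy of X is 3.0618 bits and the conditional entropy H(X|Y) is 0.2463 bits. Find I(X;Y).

I(X;Y) = H(X) - H(X|Y)
I(X;Y) = 3.0618 - 0.2463 = 2.8155 bits


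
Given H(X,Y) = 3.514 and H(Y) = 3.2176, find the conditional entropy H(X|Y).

Chain rule: H(X,Y) = H(X|Y) + H(Y)
H(X|Y) = H(X,Y) - H(Y) = 3.514 - 3.2176 = 0.2964 bits


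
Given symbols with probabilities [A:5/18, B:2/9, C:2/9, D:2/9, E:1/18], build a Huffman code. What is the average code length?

Huffman tree construction:
Combine smallest probabilities repeatedly
Resulting codes:
  A: 10 (length 2)
  B: 111 (length 3)
  C: 00 (length 2)
  D: 01 (length 2)
  E: 110 (length 3)
Average length = Σ p(s) × length(s) = 2.2778 bits


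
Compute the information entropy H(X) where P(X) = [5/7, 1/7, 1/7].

H(X) = -Σ p(x) log₂ p(x)
  -5/7 × log₂(5/7) = 0.3467
  -1/7 × log₂(1/7) = 0.4011
  -1/7 × log₂(1/7) = 0.4011
H(X) = 1.1488 bits


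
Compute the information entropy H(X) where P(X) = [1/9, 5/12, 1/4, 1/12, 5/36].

H(X) = -Σ p(x) log₂ p(x)
  -1/9 × log₂(1/9) = 0.3522
  -5/12 × log₂(5/12) = 0.5263
  -1/4 × log₂(1/4) = 0.5000
  -1/12 × log₂(1/12) = 0.2987
  -5/36 × log₂(5/36) = 0.3956
H(X) = 2.0728 bits


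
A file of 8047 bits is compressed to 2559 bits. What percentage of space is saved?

Space savings = (1 - Compressed/Original) × 100%
= (1 - 2559/8047) × 100%
= 68.20%


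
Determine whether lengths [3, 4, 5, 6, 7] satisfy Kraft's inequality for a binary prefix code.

Kraft inequality: Σ 2^(-l_i) ≤ 1 for prefix-free code
Calculating: 2^(-3) + 2^(-4) + 2^(-5) + 2^(-6) + 2^(-7)
= 0.125 + 0.0625 + 0.03125 + 0.015625 + 0.0078125
= 0.2422
Since 0.2422 ≤ 1, prefix-free code exists


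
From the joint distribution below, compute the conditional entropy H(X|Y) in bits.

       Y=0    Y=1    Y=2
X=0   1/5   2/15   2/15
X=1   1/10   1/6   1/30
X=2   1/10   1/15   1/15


H(X|Y) = Σ_y p(y) H(X|Y=y)
  p(Y=0) = 2/5, H(X|Y=0) = 1.5000
  p(Y=1) = 11/30, H(X|Y=1) = 1.4949
  p(Y=2) = 7/30, H(X|Y=2) = 1.3788
H(X|Y) = 0.4000×1.5000 + 0.3667×1.4949 + 0.2333×1.3788 = 1.4699 bits


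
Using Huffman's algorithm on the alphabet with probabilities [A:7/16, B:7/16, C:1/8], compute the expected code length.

Huffman tree construction:
Combine smallest probabilities repeatedly
Resulting codes:
  A: 11 (length 2)
  B: 0 (length 1)
  C: 10 (length 2)
Average length = Σ p(s) × length(s) = 1.5625 bits


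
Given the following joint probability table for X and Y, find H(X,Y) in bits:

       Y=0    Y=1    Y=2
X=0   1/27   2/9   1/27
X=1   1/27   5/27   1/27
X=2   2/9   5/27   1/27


H(X,Y) = -Σ p(x,y) log₂ p(x,y)
  p(0,0)=1/27: -0.0370 × log₂(0.0370) = 0.1761
  p(0,1)=2/9: -0.2222 × log₂(0.2222) = 0.4822
  p(0,2)=1/27: -0.0370 × log₂(0.0370) = 0.1761
  p(1,0)=1/27: -0.0370 × log₂(0.0370) = 0.1761
  p(1,1)=5/27: -0.1852 × log₂(0.1852) = 0.4505
  p(1,2)=1/27: -0.0370 × log₂(0.0370) = 0.1761
  p(2,0)=2/9: -0.2222 × log₂(0.2222) = 0.4822
  p(2,1)=5/27: -0.1852 × log₂(0.1852) = 0.4505
  p(2,2)=1/27: -0.0370 × log₂(0.0370) = 0.1761
H(X,Y) = 2.7460 bits


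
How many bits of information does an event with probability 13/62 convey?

Information content I(x) = -log₂(p(x))
I = -log₂(13/62) = -log₂(0.2097)
I = 2.2538 bits


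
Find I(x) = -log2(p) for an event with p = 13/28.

Information content I(x) = -log₂(p(x))
I = -log₂(13/28) = -log₂(0.4643)
I = 1.1069 bits


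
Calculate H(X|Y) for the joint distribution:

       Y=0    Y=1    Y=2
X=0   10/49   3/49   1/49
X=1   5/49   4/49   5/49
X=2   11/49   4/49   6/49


H(X|Y) = Σ_y p(y) H(X|Y=y)
  p(Y=0) = 26/49, H(X|Y=0) = 1.5126
  p(Y=1) = 11/49, H(X|Y=1) = 1.5726
  p(Y=2) = 12/49, H(X|Y=2) = 1.3250
H(X|Y) = 0.5306×1.5126 + 0.2245×1.5726 + 0.2449×1.3250 = 1.4802 bits


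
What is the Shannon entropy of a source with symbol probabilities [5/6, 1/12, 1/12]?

H(X) = -Σ p(x) log₂ p(x)
  -5/6 × log₂(5/6) = 0.2192
  -1/12 × log₂(1/12) = 0.2987
  -1/12 × log₂(1/12) = 0.2987
H(X) = 0.8167 bits


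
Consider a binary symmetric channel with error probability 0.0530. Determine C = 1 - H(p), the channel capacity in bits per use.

For BSC with error probability p:
C = 1 - H(p) where H(p) is binary entropy
H(0.0530) = -0.0530 × log₂(0.0530) - 0.9470 × log₂(0.9470)
H(p) = 0.2990
C = 1 - 0.2990 = 0.7010 bits/use


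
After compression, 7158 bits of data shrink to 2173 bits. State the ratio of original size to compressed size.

Compression ratio = Original / Compressed
= 7158 / 2173 = 3.29:1


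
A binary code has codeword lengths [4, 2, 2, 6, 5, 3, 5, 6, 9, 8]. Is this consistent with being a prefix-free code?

Kraft inequality: Σ 2^(-l_i) ≤ 1 for prefix-free code
Calculating: 2^(-4) + 2^(-2) + 2^(-2) + 2^(-6) + 2^(-5) + 2^(-3) + 2^(-5) + 2^(-6) + 2^(-9) + 2^(-8)
= 0.0625 + 0.25 + 0.25 + 0.015625 + 0.03125 + 0.125 + 0.03125 + 0.015625 + 0.001953125 + 0.00390625
= 0.7871
Since 0.7871 ≤ 1, prefix-free code exists


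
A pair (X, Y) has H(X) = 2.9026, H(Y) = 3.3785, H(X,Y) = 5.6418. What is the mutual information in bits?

I(X;Y) = H(X) + H(Y) - H(X,Y)
I(X;Y) = 2.9026 + 3.3785 - 5.6418 = 0.6393 bits


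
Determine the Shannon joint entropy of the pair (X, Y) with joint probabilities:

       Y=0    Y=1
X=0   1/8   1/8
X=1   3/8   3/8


H(X,Y) = -Σ p(x,y) log₂ p(x,y)
  p(0,0)=1/8: -0.1250 × log₂(0.1250) = 0.3750
  p(0,1)=1/8: -0.1250 × log₂(0.1250) = 0.3750
  p(1,0)=3/8: -0.3750 × log₂(0.3750) = 0.5306
  p(1,1)=3/8: -0.3750 × log₂(0.3750) = 0.5306
H(X,Y) = 1.8113 bits


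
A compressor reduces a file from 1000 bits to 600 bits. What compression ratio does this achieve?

Compression ratio = Original / Compressed
= 1000 / 600 = 1.67:1


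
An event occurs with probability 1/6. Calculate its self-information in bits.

Information content I(x) = -log₂(p(x))
I = -log₂(1/6) = -log₂(0.1667)
I = 2.5850 bits


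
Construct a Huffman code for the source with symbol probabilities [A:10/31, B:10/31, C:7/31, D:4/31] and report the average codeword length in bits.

Huffman tree construction:
Combine smallest probabilities repeatedly
Resulting codes:
  A: 10 (length 2)
  B: 11 (length 2)
  C: 01 (length 2)
  D: 00 (length 2)
Average length = Σ p(s) × length(s) = 2.0000 bits


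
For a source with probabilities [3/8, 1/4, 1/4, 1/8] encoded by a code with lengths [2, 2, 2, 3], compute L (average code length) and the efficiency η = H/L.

Average length L = Σ p_i × l_i = 2.1250 bits
Entropy H = 1.9056 bits
Efficiency η = H/L × 100% = 89.68%


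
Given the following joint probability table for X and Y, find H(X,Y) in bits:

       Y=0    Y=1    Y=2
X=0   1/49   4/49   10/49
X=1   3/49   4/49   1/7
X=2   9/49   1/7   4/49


H(X,Y) = -Σ p(x,y) log₂ p(x,y)
  p(0,0)=1/49: -0.0204 × log₂(0.0204) = 0.1146
  p(0,1)=4/49: -0.0816 × log₂(0.0816) = 0.2951
  p(0,2)=10/49: -0.2041 × log₂(0.2041) = 0.4679
  p(1,0)=3/49: -0.0612 × log₂(0.0612) = 0.2467
  p(1,1)=4/49: -0.0816 × log₂(0.0816) = 0.2951
  p(1,2)=1/7: -0.1429 × log₂(0.1429) = 0.4011
  p(2,0)=9/49: -0.1837 × log₂(0.1837) = 0.4490
  p(2,1)=1/7: -0.1429 × log₂(0.1429) = 0.4011
  p(2,2)=4/49: -0.0816 × log₂(0.0816) = 0.2951
H(X,Y) = 2.9656 bits


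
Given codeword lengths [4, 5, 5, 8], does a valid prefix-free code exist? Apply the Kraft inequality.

Kraft inequality: Σ 2^(-l_i) ≤ 1 for prefix-free code
Calculating: 2^(-4) + 2^(-5) + 2^(-5) + 2^(-8)
= 0.0625 + 0.03125 + 0.03125 + 0.00390625
= 0.1289
Since 0.1289 ≤ 1, prefix-free code exists


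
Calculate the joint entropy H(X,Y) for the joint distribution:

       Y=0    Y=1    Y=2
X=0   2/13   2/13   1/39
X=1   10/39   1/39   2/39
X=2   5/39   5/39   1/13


H(X,Y) = -Σ p(x,y) log₂ p(x,y)
  p(0,0)=2/13: -0.1538 × log₂(0.1538) = 0.4155
  p(0,1)=2/13: -0.1538 × log₂(0.1538) = 0.4155
  p(0,2)=1/39: -0.0256 × log₂(0.0256) = 0.1355
  p(1,0)=10/39: -0.2564 × log₂(0.2564) = 0.5035
  p(1,1)=1/39: -0.0256 × log₂(0.0256) = 0.1355
  p(1,2)=2/39: -0.0513 × log₂(0.0513) = 0.2198
  p(2,0)=5/39: -0.1282 × log₂(0.1282) = 0.3799
  p(2,1)=5/39: -0.1282 × log₂(0.1282) = 0.3799
  p(2,2)=1/13: -0.0769 × log₂(0.0769) = 0.2846
H(X,Y) = 2.8697 bits


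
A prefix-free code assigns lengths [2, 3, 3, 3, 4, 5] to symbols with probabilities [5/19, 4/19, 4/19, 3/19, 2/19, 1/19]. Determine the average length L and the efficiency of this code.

Average length L = Σ p_i × l_i = 2.9474 bits
Entropy H = 2.4393 bits
Efficiency η = H/L × 100% = 82.76%


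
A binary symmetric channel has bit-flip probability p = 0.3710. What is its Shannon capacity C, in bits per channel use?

For BSC with error probability p:
C = 1 - H(p) where H(p) is binary entropy
H(0.3710) = -0.3710 × log₂(0.3710) - 0.6290 × log₂(0.6290)
H(p) = 0.9514
C = 1 - 0.9514 = 0.0486 bits/use


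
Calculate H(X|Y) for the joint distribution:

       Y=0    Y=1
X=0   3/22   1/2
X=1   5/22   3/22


H(X|Y) = Σ_y p(y) H(X|Y=y)
  p(Y=0) = 4/11, H(X|Y=0) = 0.9544
  p(Y=1) = 7/11, H(X|Y=1) = 0.7496
H(X|Y) = 0.3636×0.9544 + 0.6364×0.7496 = 0.8241 bits


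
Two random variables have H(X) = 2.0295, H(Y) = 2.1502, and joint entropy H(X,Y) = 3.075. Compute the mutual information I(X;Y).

I(X;Y) = H(X) + H(Y) - H(X,Y)
I(X;Y) = 2.0295 + 2.1502 - 3.075 = 1.1047 bits


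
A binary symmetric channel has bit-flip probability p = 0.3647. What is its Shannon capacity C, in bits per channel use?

For BSC with error probability p:
C = 1 - H(p) where H(p) is binary entropy
H(0.3647) = -0.3647 × log₂(0.3647) - 0.6353 × log₂(0.6353)
H(p) = 0.9465
C = 1 - 0.9465 = 0.0535 bits/use


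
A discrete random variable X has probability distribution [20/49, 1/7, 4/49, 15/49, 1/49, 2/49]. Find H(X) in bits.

H(X) = -Σ p(x) log₂ p(x)
  -20/49 × log₂(20/49) = 0.5277
  -1/7 × log₂(1/7) = 0.4011
  -4/49 × log₂(4/49) = 0.2951
  -15/49 × log₂(15/49) = 0.5228
  -1/49 × log₂(1/49) = 0.1146
  -2/49 × log₂(2/49) = 0.1884
H(X) = 2.0495 bits


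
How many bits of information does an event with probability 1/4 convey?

Information content I(x) = -log₂(p(x))
I = -log₂(1/4) = -log₂(0.2500)
I = 2.0000 bits
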